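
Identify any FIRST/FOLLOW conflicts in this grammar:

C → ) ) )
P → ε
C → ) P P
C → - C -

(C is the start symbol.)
No FIRST/FOLLOW conflicts.

A FIRST/FOLLOW conflict occurs when a non-terminal N has a nullable alternative N → β (β ⇒* ε) and another alternative N → α with FIRST(α) ∩ FOLLOW(N) ≠ ∅: on such a lookahead the parser cannot decide between expanding α and letting N vanish via β.

Nullable non-terminals: P.
P has a nullable alternative but only one production, so nothing to check.

C has no nullable alternative, so no FIRST/FOLLOW check is needed there.

No FIRST/FOLLOW conflicts found.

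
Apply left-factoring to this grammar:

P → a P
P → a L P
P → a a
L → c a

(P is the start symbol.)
P → a P'
P' → P
P' → L P
P' → a
L → c a

Left-factoring transforms A → αβ₁ | αβ₂ into A → αA' and A' → β₁ | β₂
(α is the longest common prefix among the alternatives). Repeat until
no nonterminal has two alternatives with a common prefix.

Round 1: P has alternatives sharing prefix 'a'. Introduce P': P → a P'
  Add: P' → P
  Add: P' → L P
  Add: P' → a

No remaining common prefixes — done.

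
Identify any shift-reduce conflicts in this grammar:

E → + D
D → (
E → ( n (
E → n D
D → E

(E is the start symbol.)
Yes — I5: [D → ( .] vs [E → ( . n (]

A shift-reduce conflict occurs when an LR(0) state has both:
  - a complete (reduce) item [A → α .] (dot at the end), and
  - a shift item [B → β . c γ] (dot before a terminal).

Augment with E' → E and build the canonical LR(0) collection (I0 = CLOSURE({[E' → . E]}), then GOTO on every symbol after a dot until no new states appear). It has 11 states:
  I0: { [E → . ( n (], [E → . + D], [E → . n D], [E' → . E] }  — shift
  I1: { [E → ( . n (] }  — shift
  I2: { [D → . (], [D → . E], [E → + . D], [E → . ( n (], [E → . + D], [E → . n D] }  — shift
  I3: { [E' → E .] }  — accept
  I4: { [D → . (], [D → . E], [E → . ( n (], [E → . + D], [E → . n D], [E → n . D] }  — shift
  I5: { [D → ( .], [E → ( . n (] }  — shift, reduce
  I6: { [E → n D .] }  — reduce
  I7: { [D → E .] }  — reduce
  I8: { [E → ( n . (] }  — shift
  I9: { [E → ( n ( .] }  — reduce
  I10: { [E → + D .] }  — reduce

I5 contains reduce item [D → ( .] and shift item [E → ( . n (] — shift-reduce conflict.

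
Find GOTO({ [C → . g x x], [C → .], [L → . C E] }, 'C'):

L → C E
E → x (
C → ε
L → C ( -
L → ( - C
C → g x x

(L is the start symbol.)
{ [E → . x (], [L → C . E] }

GOTO(I, 'C') = CLOSURE({ [A → αX.β] : [A → α.Xβ] ∈ I, X = 'C' })

Items with dot before 'C', with the dot advanced:
  [L → . C E] → [L → C . E]
Closure of the advanced items:
  [L → C . E] has the dot before E: add [E → . x (]

GOTO = { [E → . x (], [L → C . E] }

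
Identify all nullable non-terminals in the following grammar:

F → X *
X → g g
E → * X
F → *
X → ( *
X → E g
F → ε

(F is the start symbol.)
ε-productions: F → ε
So F is immediately nullable.
No further non-terminal can be added: every production for the remaining non-terminals contains a terminal or a non-nullable non-terminal.
Nullable = { 'F' }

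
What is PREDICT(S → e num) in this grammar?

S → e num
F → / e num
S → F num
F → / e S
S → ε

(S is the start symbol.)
{ 'e' }

PREDICT(S → e num) = (FIRST(RHS) \ {ε}) ∪ (FOLLOW(S) if ε ∈ FIRST(RHS), i.e. RHS ⇒* ε)
FIRST(e num) = { 'e' }
ε ∉ FIRST(e num), so FOLLOW(S) is not added.
PREDICT(S → e num) = { 'e' }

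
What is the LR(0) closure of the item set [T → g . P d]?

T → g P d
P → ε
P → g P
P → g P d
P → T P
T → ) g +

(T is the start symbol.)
{ [P → . T P], [P → . g P d], [P → . g P], [P → .], [T → . ) g +], [T → . g P d], [T → g . P d] }

To compute CLOSURE, for each item [A → α.Bβ] where B is a non-terminal, add [B → .γ] for all productions B → γ; repeat for the newly added items until nothing changes.

Start with: [T → g . P d]
  [T → g . P d] has the dot before P: add [P → .], [P → . g P], [P → . g P d], [P → . T P]
  [P → . T P] has the dot before T: add [T → . g P d], [T → . ) g +]
No further items can be added.

CLOSURE = { [P → . T P], [P → . g P d], [P → . g P], [P → .], [T → . ) g +], [T → . g P d], [T → g . P d] }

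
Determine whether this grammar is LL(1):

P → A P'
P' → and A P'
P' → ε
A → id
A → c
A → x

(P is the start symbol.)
A grammar is LL(1) if for each non-terminal N with multiple productions, the predict sets of those productions are pairwise disjoint, where PREDICT(N → α) = (FIRST(α) \ {ε}) ∪ (FOLLOW(N) if α ⇒* ε).

Relevant sets:
  FOLLOW(P') = { $ }

For P':
  PREDICT(P' → and A P') = { 'and' }
  PREDICT(P' → ε) = { $ }
For A:
  PREDICT(A → id) = { 'id' }
  PREDICT(A → c) = { 'c' }
  PREDICT(A → x) = { 'x' }
P has a single production, so nothing to check there.

All predict sets are disjoint. The grammar IS LL(1).

Answer: Yes, the grammar is LL(1).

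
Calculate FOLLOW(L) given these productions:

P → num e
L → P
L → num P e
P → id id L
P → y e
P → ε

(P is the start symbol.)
{ $, 'e' }

In P → id id L: L is at the end, add FOLLOW(P)

The FOLLOW sets referred to above (computed the same way, to a fixed point):
  FOLLOW(P) = { $, 'e' }

Taking the union: FOLLOW(L) = { $, 'e' }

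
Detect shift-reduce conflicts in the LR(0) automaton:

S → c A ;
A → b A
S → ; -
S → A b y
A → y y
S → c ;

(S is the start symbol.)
A shift-reduce conflict occurs when an LR(0) state has both:
  - a complete (reduce) item [A → α .] (dot at the end), and
  - a shift item [B → β . c γ] (dot before a terminal).

Augment with S' → S and build the canonical LR(0) collection (I0 = CLOSURE({[S' → . S]}), then GOTO on every symbol after a dot until no new states appear). It has 15 states:
  I0: { [A → . b A], [A → . y y], [S → . ; -], [S → . A b y], [S → . c ;], [S → . c A ;], [S' → . S] }  — shift
  I1: { [S → ; . -] }  — shift
  I2: { [S → A . b y] }  — shift
  I3: { [S' → S .] }  — accept
  I4: { [A → . b A], [A → . y y], [A → b . A] }  — shift
  I5: { [A → . b A], [A → . y y], [S → c . ;], [S → c . A ;] }  — shift
  I6: { [A → y . y] }  — shift
  I7: { [A → y y .] }  — reduce
  I8: { [S → c ; .] }  — reduce
  I9: { [S → c A . ;] }  — shift
  I10: { [S → c A ; .] }  — reduce
  I11: { [A → b A .] }  — reduce
  I12: { [S → A b . y] }  — shift
  I13: { [S → A b y .] }  — reduce
  I14: { [S → ; - .] }  — reduce

No state contains both a complete item and a shift item.

Answer: No shift-reduce conflicts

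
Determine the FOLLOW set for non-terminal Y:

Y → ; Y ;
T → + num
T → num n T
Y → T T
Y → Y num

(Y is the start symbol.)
{ $, ';', 'num' }

To compute FOLLOW(Y), find every occurrence of Y on a right-hand side N → α Y β: add FIRST(β) \ {ε}, and if β is empty or nullable also add FOLLOW(N). Iterate to a fixed point.

Y is the start symbol, so $ ∈ FOLLOW(Y).
In Y → ; Y ;: Y is followed by ';', add FIRST(';') \ {ε} = { ';' }
In Y → Y num: Y is followed by num, add FIRST(num) \ {ε} = { 'num' }

Taking the union: FOLLOW(Y) = { $, ';', 'num' }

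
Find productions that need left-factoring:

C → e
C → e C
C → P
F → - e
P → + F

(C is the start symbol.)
Yes, C has productions with common prefix 'e'

Left-factoring is needed when two productions for the same non-terminal
share a common prefix on the right-hand side.

Productions for C:
  C → e
  C → e C
  C → P

Found common prefix 'e' in productions for C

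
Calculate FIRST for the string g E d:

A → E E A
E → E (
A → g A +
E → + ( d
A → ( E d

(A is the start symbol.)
To compute FIRST(g E d), process the symbols left to right:
Symbol g is a terminal. Add 'g' and stop.
FIRST(g E d) = { 'g' }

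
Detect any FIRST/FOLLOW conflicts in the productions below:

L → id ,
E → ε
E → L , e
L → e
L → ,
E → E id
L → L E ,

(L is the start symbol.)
A FIRST/FOLLOW conflict occurs when a non-terminal N has a nullable alternative N → β (β ⇒* ε) and another alternative N → α with FIRST(α) ∩ FOLLOW(N) ≠ ∅: on such a lookahead the parser cannot decide between expanding α and letting N vanish via β.

Nullable non-terminals: E.
FIRST sets used below: FIRST(L) = { ',', 'e', 'id' }, FIRST(E) = { ',', 'e', 'id', ε }

E: nullable alternative(s) E → ε; FOLLOW(E) = { ',', 'id' }
  E → ε: FIRST \ {ε} = { } — this is the only nullable alternative, skip
  E → L , e: FIRST \ {ε} = { ',', 'e', 'id' } — overlaps FOLLOW(E) on { ',', 'id' }: CONFLICT
  E → E id: FIRST \ {ε} = { ',', 'e', 'id' } — overlaps FOLLOW(E) on { ',', 'id' }: CONFLICT

L has no nullable alternative, so no FIRST/FOLLOW check is needed there.

So the grammar has 2 FIRST/FOLLOW conflicts (marked CONFLICT above).

Answer: Yes. E → L ',' e with FOLLOW(E) on { ',', 'id' }; E → E id with FOLLOW(E) on { ',', 'id' }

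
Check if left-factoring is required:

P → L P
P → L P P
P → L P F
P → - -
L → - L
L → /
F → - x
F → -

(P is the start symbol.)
Yes, P has productions with common prefix 'L P'; F has productions with common prefix '-'

Left-factoring is needed when two productions for the same non-terminal
share a common prefix on the right-hand side.

Productions for P:
  P → L P
  P → L P P
  P → L P F
  P → - -
Productions for L:
  L → - L
  L → /
Productions for F:
  F → - x
  F → -

Found common prefix 'L P' in productions for P
Found common prefix '-' in productions for F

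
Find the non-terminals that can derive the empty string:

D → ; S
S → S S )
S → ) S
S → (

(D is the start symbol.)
None

A non-terminal is nullable if it can derive ε (the empty string): either it has an ε-production, or it has a production whose right-hand side consists entirely of nullable non-terminals.

There are no ε-productions, so no non-terminal can derive ε.
No non-terminals are nullable.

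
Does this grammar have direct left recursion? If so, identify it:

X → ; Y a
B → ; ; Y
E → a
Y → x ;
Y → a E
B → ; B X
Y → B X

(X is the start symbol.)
No direct left recursion

Direct left recursion occurs when N → N α for some non-terminal N (the right-hand side begins with the left-hand side itself).

X → ; Y a: starts with ';'
B → ; ; Y: starts with ';'
E → a: starts with a
Y → x ;: starts with x
Y → a E: starts with a
B → ; B X: starts with ';'
Y → B X: starts with B

No direct left recursion found.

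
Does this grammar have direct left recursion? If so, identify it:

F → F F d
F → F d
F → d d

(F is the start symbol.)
Direct left recursion occurs when N → N α for some non-terminal N (the right-hand side begins with the left-hand side itself).

F → F F d: LEFT RECURSIVE (starts with F)
F → F d: LEFT RECURSIVE (starts with F)
F → d d: starts with d

The grammar has direct left recursion on: F.

Answer: Yes, F is left-recursive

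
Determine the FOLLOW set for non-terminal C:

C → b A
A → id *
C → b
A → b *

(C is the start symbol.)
To compute FOLLOW(C), find every occurrence of C on a right-hand side N → α C β: add FIRST(β) \ {ε}, and if β is empty or nullable also add FOLLOW(N). Iterate to a fixed point.

C is the start symbol, so $ ∈ FOLLOW(C).
C does not occur on any right-hand side.

Taking the union: FOLLOW(C) = { $ }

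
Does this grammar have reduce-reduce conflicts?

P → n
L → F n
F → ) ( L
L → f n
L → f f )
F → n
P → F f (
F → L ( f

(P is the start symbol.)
Yes — I6: [F → n .] vs [P → n .]

A reduce-reduce conflict occurs when an LR(0) state has two complete items [A → α .] and [B → β .] — both call for a reduction, and with no lookahead the parser cannot choose between them.

Augment with P' → P and build the canonical LR(0) collection (I0 = CLOSURE({[P' → . P]}), then GOTO on every symbol after a dot until no new states appear). It has 19 states:
  I0: { [F → . ) ( L], [F → . L ( f], [F → . n], [L → . F n], [L → . f f )], [L → . f n], [P → . F f (], [P → . n], [P' → . P] }  — shift
  I1: { [F → ) . ( L] }  — shift
  I2: { [L → F . n], [P → F . f (] }  — shift
  I3: { [F → L . ( f] }  — shift
  I4: { [P' → P .] }  — accept
  I5: { [L → f . f )], [L → f . n] }  — shift
  I6: { [F → n .], [P → n .] }  — 2 reduces
  I7: { [L → f f . )] }  — shift
  I8: { [L → f n .] }  — reduce
  I9: { [L → f f ) .] }  — reduce
  I10: { [F → L ( . f] }  — shift
  I11: { [F → L ( f .] }  — reduce
  I12: { [P → F f . (] }  — shift
  I13: { [L → F n .] }  — reduce
  I14: { [P → F f ( .] }  — reduce
  I15: { [F → ) ( . L], [F → . ) ( L], [F → . L ( f], [F → . n], [L → . F n], [L → . f f )], [L → . f n] }  — shift
  I16: { [L → F . n] }  — shift
  I17: { [F → ) ( L .], [F → L . ( f] }  — shift, reduce
  I18: { [F → n .] }  — reduce

I6 contains complete items [F → n .], [P → n .] — reduce-reduce conflict.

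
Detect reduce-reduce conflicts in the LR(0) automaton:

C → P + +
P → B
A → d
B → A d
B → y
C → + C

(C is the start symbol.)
Augment with C' → C and build the canonical LR(0) collection (I0 = CLOSURE({[C' → . C]}), then GOTO on every symbol after a dot until no new states appear). It has 12 states:
  I0: { [A → . d], [B → . A d], [B → . y], [C → . + C], [C → . P + +], [C' → . C], [P → . B] }  — shift
  I1: { [A → . d], [B → . A d], [B → . y], [C → + . C], [C → . + C], [C → . P + +], [P → . B] }  — shift
  I2: { [B → A . d] }  — shift
  I3: { [P → B .] }  — reduce
  I4: { [C' → C .] }  — accept
  I5: { [C → P . + +] }  — shift
  I6: { [A → d .] }  — reduce
  I7: { [B → y .] }  — reduce
  I8: { [C → P + . +] }  — shift
  I9: { [C → P + + .] }  — reduce
  I10: { [B → A d .] }  — reduce
  I11: { [C → + C .] }  — reduce

No state contains more than one complete item.

Answer: No reduce-reduce conflicts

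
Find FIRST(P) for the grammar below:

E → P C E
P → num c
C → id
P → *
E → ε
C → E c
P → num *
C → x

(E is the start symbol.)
To compute FIRST(P), examine every production with P on the left-hand side, reading each right-hand side left to right until a non-nullable symbol is reached.

From P → num c:
  - num is a terminal: add 'num' and stop
From P → *:
  - '*' is a terminal: add '*' and stop
From P → num *:
  - num is a terminal: add 'num' and stop

Collecting: FIRST(P) = { '*', 'num' }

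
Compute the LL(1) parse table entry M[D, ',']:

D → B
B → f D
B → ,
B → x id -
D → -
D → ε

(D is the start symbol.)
To find M[D, ','], we find productions for D where ',' is in the predict set (PREDICT(N → α) = (FIRST(α) \ {ε}) ∪ (FOLLOW(N) if α ⇒* ε)).

Relevant sets:
  FIRST(B) = { ',', 'f', 'x' }
  FOLLOW(D) = { $ }

D → B: PREDICT = { ',', 'f', 'x' }
  ',' is in predict set, so this production goes in M[D, ',']
D → -: PREDICT = { '-' }
D → ε: PREDICT = { $ }

M[D, ','] = D → B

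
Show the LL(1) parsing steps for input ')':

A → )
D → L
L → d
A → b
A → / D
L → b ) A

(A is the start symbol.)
LL(1) parsing maintains a stack (initially the start symbol over $) and the input. At each step: if the stack top is a terminal, match it against the current input token; if it is a non-terminal N, replace it with the RHS of M[N, lookahead] (the unique production whose predict set contains the lookahead).

Stack is shown with the top on the left.

Stack  Input  Action
--------------------
A $    ) $    output A → )
) $    ) $    match ')'
$      $      accept

The string is accepted.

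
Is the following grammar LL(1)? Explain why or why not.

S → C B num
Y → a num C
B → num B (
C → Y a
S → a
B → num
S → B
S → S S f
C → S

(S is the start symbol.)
A grammar is LL(1) if for each non-terminal N with multiple productions, the predict sets of those productions are pairwise disjoint, where PREDICT(N → α) = (FIRST(α) \ {ε}) ∪ (FOLLOW(N) if α ⇒* ε).

Relevant sets:
  FIRST(C) = { 'a', 'num' }
  FIRST(B) = { 'num' }
  FIRST(S) = { 'a', 'num' }
  FIRST(Y) = { 'a' }

For S:
  PREDICT(S → C B num) = { 'a', 'num' }
  PREDICT(S → a) = { 'a' }
  PREDICT(S → B) = { 'num' }
  PREDICT(S → S S f) = { 'a', 'num' }
For B:
  PREDICT(B → num B '(') = { 'num' }
  PREDICT(B → num) = { 'num' }
For C:
  PREDICT(C → Y a) = { 'a' }
  PREDICT(C → S) = { 'a', 'num' }
Y has a single production, so nothing to check there.

Conflict found: Predict set conflict for S: { 'a' }
The grammar is NOT LL(1).

Answer: No. Predict set conflict for S: { 'a' }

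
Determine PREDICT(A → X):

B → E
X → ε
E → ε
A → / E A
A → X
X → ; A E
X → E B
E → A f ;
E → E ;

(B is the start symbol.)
{ '/', ';', 'f' }

PREDICT(A → X) = (FIRST(RHS) \ {ε}) ∪ (FOLLOW(A) if ε ∈ FIRST(RHS), i.e. RHS ⇒* ε)
FIRST(X) = { '/', ';', 'f', ε }
FIRST(X) = { '/', ';', 'f', ε }
ε ∈ FIRST(X) (the right-hand side is nullable), so add FOLLOW(A) = { '/', ';', 'f' }
PREDICT(A → X) = { '/', ';', 'f' }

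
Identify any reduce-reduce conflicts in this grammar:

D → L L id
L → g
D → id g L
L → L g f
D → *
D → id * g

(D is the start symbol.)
A reduce-reduce conflict occurs when an LR(0) state has two complete items [A → α .] and [B → β .] — both call for a reduction, and with no lookahead the parser cannot choose between them.

Augment with D' → D and build the canonical LR(0) collection (I0 = CLOSURE({[D' → . D]}), then GOTO on every symbol after a dot until no new states appear). It has 15 states:
  I0: { [D → . *], [D → . L L id], [D → . id * g], [D → . id g L], [D' → . D], [L → . L g f], [L → . g] }  — shift
  I1: { [D → * .] }  — reduce
  I2: { [D' → D .] }  — accept
  I3: { [D → L . L id], [L → . L g f], [L → . g], [L → L . g f] }  — shift
  I4: { [L → g .] }  — reduce
  I5: { [D → id . * g], [D → id . g L] }  — shift
  I6: { [D → id * . g] }  — shift
  I7: { [D → id g . L], [L → . L g f], [L → . g] }  — shift
  I8: { [D → id g L .], [L → L . g f] }  — shift, reduce
  I9: { [L → L g . f] }  — shift
  I10: { [L → L g f .] }  — reduce
  I11: { [D → id * g .] }  — reduce
  I12: { [D → L L . id], [L → L . g f] }  — shift
  I13: { [L → L g . f], [L → g .] }  — shift, reduce
  I14: { [D → L L id .] }  — reduce

No state contains more than one complete item.

Answer: No reduce-reduce conflicts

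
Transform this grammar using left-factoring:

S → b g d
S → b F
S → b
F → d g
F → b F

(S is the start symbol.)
Left-factoring transforms A → αβ₁ | αβ₂ into A → αA' and A' → β₁ | β₂
(α is the longest common prefix among the alternatives). Repeat until
no nonterminal has two alternatives with a common prefix.

Round 1: S has alternatives sharing prefix 'b'. Introduce S': S → b S'
  Add: S' → g d
  Add: S' → F
  Add: S' → ε

No remaining common prefixes — done.

Resulting grammar:
S → b S'
S' → g d
S' → F
S' → ε
F → d g
F → b F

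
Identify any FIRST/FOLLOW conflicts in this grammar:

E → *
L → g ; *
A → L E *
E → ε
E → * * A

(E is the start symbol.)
Yes. E → '*' with FOLLOW(E) on { '*' }; E → '*' '*' A with FOLLOW(E) on { '*' }

A FIRST/FOLLOW conflict occurs when a non-terminal N has a nullable alternative N → β (β ⇒* ε) and another alternative N → α with FIRST(α) ∩ FOLLOW(N) ≠ ∅: on such a lookahead the parser cannot decide between expanding α and letting N vanish via β.

Nullable non-terminals: E.

E: nullable alternative(s) E → ε; FOLLOW(E) = { $, '*' }
  E → *: FIRST \ {ε} = { '*' } — overlaps FOLLOW(E) on { '*' }: CONFLICT
  E → ε: FIRST \ {ε} = { } — this is the only nullable alternative, skip
  E → * * A: FIRST \ {ε} = { '*' } — overlaps FOLLOW(E) on { '*' }: CONFLICT

A, L have no nullable alternative, so no FIRST/FOLLOW check is needed there.

So the grammar has 2 FIRST/FOLLOW conflicts (marked CONFLICT above).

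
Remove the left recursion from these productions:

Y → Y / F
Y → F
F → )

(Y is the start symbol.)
Y → F Y'
Y' → / F Y'
Y' → ε
F → )

Y is directly left-recursive. The standard transformation for
  A → A α₁ | ... | A α_m | β₁ | ... | β_n
is
  A  → β₁ A' | ... | β_n A'
  A' → α₁ A' | ... | α_m A' | ε

Y → F becomes Y → F Y'
Y → Y / F becomes Y' → / F Y'
Add Y' → ε

Productions for other non-terminals are unchanged:
  F → )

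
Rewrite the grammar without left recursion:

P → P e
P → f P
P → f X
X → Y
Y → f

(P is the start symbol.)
P is directly left-recursive. The standard transformation for
  A → A α₁ | ... | A α_m | β₁ | ... | β_n
is
  A  → β₁ A' | ... | β_n A'
  A' → α₁ A' | ... | α_m A' | ε

P → f P becomes P → f P P'
P → f X becomes P → f X P'
P → P e becomes P' → e P'
Add P' → ε

Productions for other non-terminals are unchanged:
  X → Y
  Y → f

Resulting grammar:
P → f P P'
P → f X P'
P' → e P'
P' → ε
X → Y
Y → f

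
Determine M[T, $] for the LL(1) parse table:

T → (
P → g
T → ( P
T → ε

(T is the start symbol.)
To find M[T, $], we find productions for T where $ is in the predict set (PREDICT(N → α) = (FIRST(α) \ {ε}) ∪ (FOLLOW(N) if α ⇒* ε)).

Relevant sets:
  FOLLOW(T) = { $ }

T → (: PREDICT = { '(' }
T → ( P: PREDICT = { '(' }
T → ε: PREDICT = { $ }
  $ is in predict set, so this production goes in M[T, $]

M[T, $] = T → ε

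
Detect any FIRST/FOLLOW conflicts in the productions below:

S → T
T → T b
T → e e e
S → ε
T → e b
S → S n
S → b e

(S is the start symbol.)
A FIRST/FOLLOW conflict occurs when a non-terminal N has a nullable alternative N → β (β ⇒* ε) and another alternative N → α with FIRST(α) ∩ FOLLOW(N) ≠ ∅: on such a lookahead the parser cannot decide between expanding α and letting N vanish via β.

Nullable non-terminals: S.
FIRST sets used below: FIRST(T) = { 'e' }, FIRST(S) = { 'b', 'e', 'n', ε }

S: nullable alternative(s) S → ε; FOLLOW(S) = { $, 'n' }
  S → T: FIRST \ {ε} = { 'e' } — disjoint from FOLLOW(S)
  S → ε: FIRST \ {ε} = { } — this is the only nullable alternative, skip
  S → S n: FIRST \ {ε} = { 'b', 'e', 'n' } — overlaps FOLLOW(S) on { 'n' }: CONFLICT
  S → b e: FIRST \ {ε} = { 'b' } — disjoint from FOLLOW(S)

T has no nullable alternative, so no FIRST/FOLLOW check is needed there.

So the grammar has 1 FIRST/FOLLOW conflict (marked CONFLICT above).

Answer: Yes. S → S n with FOLLOW(S) on { 'n' }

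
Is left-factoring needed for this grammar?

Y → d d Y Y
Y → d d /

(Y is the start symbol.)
Left-factoring is needed when two productions for the same non-terminal
share a common prefix on the right-hand side.

Productions for Y:
  Y → d d Y Y
  Y → d d /

Found common prefix 'd d' in productions for Y

Answer: Yes, Y has productions with common prefix 'd d'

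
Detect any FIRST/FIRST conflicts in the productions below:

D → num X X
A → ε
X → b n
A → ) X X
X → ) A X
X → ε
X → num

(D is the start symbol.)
A FIRST/FIRST conflict occurs when two productions N → α and N → β for the same non-terminal have FIRST(α) ∩ FIRST(β) ≠ ∅ (with ε ∈ FIRST of a nullable right-hand side, so two nullable alternatives also conflict).

Productions for A:
  A → ε: FIRST = { ε }
  A → ) X X: FIRST = { ')' }
Productions for X:
  X → b n: FIRST = { 'b' }
  X → ) A X: FIRST = { ')' }
  X → ε: FIRST = { ε }
  X → num: FIRST = { 'num' }
D has only one production, so no FIRST/FIRST conflict is possible there.

All alternatives of each non-terminal have pairwise disjoint FIRST sets.

Answer: No FIRST/FIRST conflicts.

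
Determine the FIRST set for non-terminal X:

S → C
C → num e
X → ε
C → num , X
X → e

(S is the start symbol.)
To compute FIRST(X), examine every production with X on the left-hand side, reading each right-hand side left to right until a non-nullable symbol is reached.

From X → ε:
  - ε-production, so ε ∈ FIRST(X)
From X → e:
  - e is a terminal: add 'e' and stop

Collecting: FIRST(X) = { 'e', ε }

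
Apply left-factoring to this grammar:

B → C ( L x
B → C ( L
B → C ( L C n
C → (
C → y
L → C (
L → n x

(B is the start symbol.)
B → C ( L B'
B' → x
B' → ε
B' → C n
C → (
C → y
L → C (
L → n x

Left-factoring transforms A → αβ₁ | αβ₂ into A → αA' and A' → β₁ | β₂
(α is the longest common prefix among the alternatives). Repeat until
no nonterminal has two alternatives with a common prefix.

Round 1: B has alternatives sharing prefix 'C ( L'. Introduce B': B → C ( L B'
  Add: B' → x
  Add: B' → ε
  Add: B' → C n

No remaining common prefixes — done.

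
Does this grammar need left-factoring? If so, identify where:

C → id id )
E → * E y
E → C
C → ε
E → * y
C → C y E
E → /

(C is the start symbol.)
Left-factoring is needed when two productions for the same non-terminal
share a common prefix on the right-hand side.

Productions for C:
  C → id id )
  C → ε
  C → C y E
Productions for E:
  E → * E y
  E → C
  E → * y
  E → /

Found common prefix '*' in productions for E

Answer: Yes, E has productions with common prefix '*'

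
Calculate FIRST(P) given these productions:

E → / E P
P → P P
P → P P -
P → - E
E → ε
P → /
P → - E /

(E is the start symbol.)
From P → P P:
  - P is the symbol being defined: contributes nothing new
    P is not nullable, so stop
From P → P P -:
  - P is the symbol being defined: contributes nothing new
    P is not nullable, so stop
From P → - E:
  - '-' is a terminal: add '-' and stop
From P → /:
  - '/' is a terminal: add '/' and stop
From P → - E /:
  - '-' is a terminal: add '-' and stop

Collecting: FIRST(P) = { '-', '/' }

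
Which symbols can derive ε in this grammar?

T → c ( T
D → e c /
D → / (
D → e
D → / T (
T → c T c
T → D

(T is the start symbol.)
A non-terminal is nullable if it can derive ε (the empty string): either it has an ε-production, or it has a production whose right-hand side consists entirely of nullable non-terminals.

There are no ε-productions, so no non-terminal can derive ε.
No non-terminals are nullable.

Answer: None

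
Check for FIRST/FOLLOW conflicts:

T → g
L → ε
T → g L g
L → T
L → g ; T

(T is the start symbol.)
Yes. L → T with FOLLOW(L) on { 'g' }; L → g ';' T with FOLLOW(L) on { 'g' }

A FIRST/FOLLOW conflict occurs when a non-terminal N has a nullable alternative N → β (β ⇒* ε) and another alternative N → α with FIRST(α) ∩ FOLLOW(N) ≠ ∅: on such a lookahead the parser cannot decide between expanding α and letting N vanish via β.

Nullable non-terminals: L.
FIRST sets used below: FIRST(T) = { 'g' }

L: nullable alternative(s) L → ε; FOLLOW(L) = { 'g' }
  L → ε: FIRST \ {ε} = { } — this is the only nullable alternative, skip
  L → T: FIRST \ {ε} = { 'g' } — overlaps FOLLOW(L) on { 'g' }: CONFLICT
  L → g ; T: FIRST \ {ε} = { 'g' } — overlaps FOLLOW(L) on { 'g' }: CONFLICT

T has no nullable alternative, so no FIRST/FOLLOW check is needed there.

So the grammar has 2 FIRST/FOLLOW conflicts (marked CONFLICT above).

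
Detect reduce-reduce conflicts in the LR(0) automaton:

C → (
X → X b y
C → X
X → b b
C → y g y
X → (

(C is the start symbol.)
A reduce-reduce conflict occurs when an LR(0) state has two complete items [A → α .] and [B → β .] — both call for a reduction, and with no lookahead the parser cannot choose between them.

Augment with C' → C and build the canonical LR(0) collection (I0 = CLOSURE({[C' → . C]}), then GOTO on every symbol after a dot until no new states appear). It has 11 states:
  I0: { [C → . (], [C → . X], [C → . y g y], [C' → . C], [X → . (], [X → . X b y], [X → . b b] }  — shift
  I1: { [C → ( .], [X → ( .] }  — 2 reduces
  I2: { [C' → C .] }  — accept
  I3: { [C → X .], [X → X . b y] }  — shift, reduce
  I4: { [X → b . b] }  — shift
  I5: { [C → y . g y] }  — shift
  I6: { [C → y g . y] }  — shift
  I7: { [C → y g y .] }  — reduce
  I8: { [X → b b .] }  — reduce
  I9: { [X → X b . y] }  — shift
  I10: { [X → X b y .] }  — reduce

I1 contains complete items [C → ( .], [X → ( .] — reduce-reduce conflict.

Answer: Yes — I1: [C → ( .] vs [X → ( .]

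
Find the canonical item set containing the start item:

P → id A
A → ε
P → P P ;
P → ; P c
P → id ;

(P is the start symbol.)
First, augment the grammar with P' → P
I₀ = CLOSURE({ [P' → . P] }):
  [P' → . P] has the dot before P: add [P → . id A], [P → . P P ;], [P → . ; P c], [P → . id ;]
No further items can be added.

I₀ = { [P → . ; P c], [P → . P P ;], [P → . id ;], [P → . id A], [P' → . P] }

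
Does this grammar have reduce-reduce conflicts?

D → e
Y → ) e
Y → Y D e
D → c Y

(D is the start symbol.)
A reduce-reduce conflict occurs when an LR(0) state has two complete items [A → α .] and [B → β .] — both call for a reduction, and with no lookahead the parser cannot choose between them.

Augment with D' → D and build the canonical LR(0) collection (I0 = CLOSURE({[D' → . D]}), then GOTO on every symbol after a dot until no new states appear). It has 9 states:
  I0: { [D → . c Y], [D → . e], [D' → . D] }  — shift
  I1: { [D' → D .] }  — accept
  I2: { [D → c . Y], [Y → . ) e], [Y → . Y D e] }  — shift
  I3: { [D → e .] }  — reduce
  I4: { [Y → ) . e] }  — shift
  I5: { [D → . c Y], [D → . e], [D → c Y .], [Y → Y . D e] }  — shift, reduce
  I6: { [Y → Y D . e] }  — shift
  I7: { [Y → Y D e .] }  — reduce
  I8: { [Y → ) e .] }  — reduce

No state contains more than one complete item.

Answer: No reduce-reduce conflicts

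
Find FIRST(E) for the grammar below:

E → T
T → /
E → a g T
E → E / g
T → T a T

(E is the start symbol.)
FIRST sets of the other non-terminals involved (by the same procedure, iterated to a fixed point):
  FIRST(T) = { '/' }

From E → T:
  - T is a non-terminal: add FIRST(T) \ {ε} = { '/' }
    T is not nullable, so stop
From E → a g T:
  - a is a terminal: add 'a' and stop
From E → E / g:
  - E is the symbol being defined: contributes nothing new
    E is not nullable, so stop

Collecting: FIRST(E) = { '/', 'a' }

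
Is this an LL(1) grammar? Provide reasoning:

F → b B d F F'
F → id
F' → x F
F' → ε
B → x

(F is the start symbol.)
A grammar is LL(1) if for each non-terminal N with multiple productions, the predict sets of those productions are pairwise disjoint, where PREDICT(N → α) = (FIRST(α) \ {ε}) ∪ (FOLLOW(N) if α ⇒* ε).

Relevant sets:
  FOLLOW(F') = { $, 'x' }

For F:
  PREDICT(F → b B d F F') = { 'b' }
  PREDICT(F → id) = { 'id' }
For F':
  PREDICT(F' → x F) = { 'x' }
  PREDICT(F' → ε) = { $, 'x' }
B has a single production, so nothing to check there.

Conflict found: Predict set conflict for F': { 'x' }
The grammar is NOT LL(1).

Answer: No. Predict set conflict for F': { 'x' }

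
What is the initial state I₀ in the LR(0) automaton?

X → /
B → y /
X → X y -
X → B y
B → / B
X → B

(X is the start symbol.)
{ [B → . / B], [B → . y /], [X → . /], [X → . B y], [X → . B], [X → . X y -], [X' → . X] }

First, augment the grammar with X' → X
I₀ = CLOSURE({ [X' → . X] }):
  [X' → . X] has the dot before X: add [X → . /], [X → . X y -], [X → . B y], [X → . B]
  [X → . B y] has the dot before B: add [B → . y /], [B → . / B]
No further items can be added.

I₀ = { [B → . / B], [B → . y /], [X → . /], [X → . B y], [X → . B], [X → . X y -], [X' → . X] }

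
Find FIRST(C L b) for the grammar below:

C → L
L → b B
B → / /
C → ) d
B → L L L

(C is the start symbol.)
{ ')', 'b' }

FIRST sets of the non-terminals involved (from the grammar, by fixed-point iteration):
  FIRST(C) = { ')', 'b' }

To compute FIRST(C L b), process the symbols left to right:
Symbol C is a non-terminal. Add FIRST(C) \ {ε} = { ')', 'b' }
C is not nullable (ε ∉ FIRST(C)), so stop here.
FIRST(C L b) = { ')', 'b' }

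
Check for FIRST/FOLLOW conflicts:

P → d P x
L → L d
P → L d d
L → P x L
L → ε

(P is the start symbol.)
Nullable non-terminals: L.
FIRST sets used below: FIRST(L) = { 'd', ε }, FIRST(P) = { 'd' }

L: nullable alternative(s) L → ε; FOLLOW(L) = { 'd' }
  L → L d: FIRST \ {ε} = { 'd' } — overlaps FOLLOW(L) on { 'd' }: CONFLICT
  L → P x L: FIRST \ {ε} = { 'd' } — overlaps FOLLOW(L) on { 'd' }: CONFLICT
  L → ε: FIRST \ {ε} = { } — this is the only nullable alternative, skip

P has no nullable alternative, so no FIRST/FOLLOW check is needed there.

So the grammar has 2 FIRST/FOLLOW conflicts (marked CONFLICT above).

Answer: Yes. L → L d with FOLLOW(L) on { 'd' }; L → P x L with FOLLOW(L) on { 'd' }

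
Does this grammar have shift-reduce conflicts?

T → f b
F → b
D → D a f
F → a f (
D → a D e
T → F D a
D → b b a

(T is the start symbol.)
Yes — I18: [T → F D a .] vs [D → D a . f]

Augment with T' → T and build the canonical LR(0) collection (I0 = CLOSURE({[T' → . T]}), then GOTO on every symbol after a dot until no new states appear). It has 19 states:
  I0: { [F → . a f (], [F → . b], [T → . F D a], [T → . f b], [T' → . T] }  — shift
  I1: { [D → . D a f], [D → . a D e], [D → . b b a], [T → F . D a] }  — shift
  I2: { [T' → T .] }  — accept
  I3: { [F → a . f (] }  — shift
  I4: { [F → b .] }  — reduce
  I5: { [T → f . b] }  — shift
  I6: { [T → f b .] }  — reduce
  I7: { [F → a f . (] }  — shift
  I8: { [F → a f ( .] }  — reduce
  I9: { [D → D . a f], [T → F D . a] }  — shift
  I10: { [D → . D a f], [D → . a D e], [D → . b b a], [D → a . D e] }  — shift
  I11: { [D → b . b a] }  — shift
  I12: { [D → b b . a] }  — shift
  I13: { [D → b b a .] }  — reduce
  I14: { [D → D . a f], [D → a D . e] }  — shift
  I15: { [D → D a . f] }  — shift
  I16: { [D → a D e .] }  — reduce
  I17: { [D → D a f .] }  — reduce
  I18: { [D → D a . f], [T → F D a .] }  — shift, reduce

I18 contains reduce item [T → F D a .] and shift item [D → D a . f] — shift-reduce conflict.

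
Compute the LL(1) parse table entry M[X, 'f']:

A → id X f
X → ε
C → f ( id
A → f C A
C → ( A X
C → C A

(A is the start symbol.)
X → ε

To find M[X, 'f'], we find productions for X where 'f' is in the predict set (PREDICT(N → α) = (FIRST(α) \ {ε}) ∪ (FOLLOW(N) if α ⇒* ε)).

Relevant sets:
  FOLLOW(X) = { 'f', 'id' }

X → ε: PREDICT = { 'f', 'id' }
  'f' is in predict set, so this production goes in M[X, 'f']

M[X, 'f'] = X → ε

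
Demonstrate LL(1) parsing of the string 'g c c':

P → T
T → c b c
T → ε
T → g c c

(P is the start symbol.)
LL(1) parsing maintains a stack (initially the start symbol over $) and the input. At each step: if the stack top is a terminal, match it against the current input token; if it is a non-terminal N, replace it with the RHS of M[N, lookahead] (the unique production whose predict set contains the lookahead).

Stack is shown with the top on the left.

Stack    Input    Action
------------------------
P $      g c c $  output P → T
T $      g c c $  output T → g c c
g c c $  g c c $  match 'g'
c c $    c c $    match 'c'
c $      c $      match 'c'
$        $        accept

The string is accepted.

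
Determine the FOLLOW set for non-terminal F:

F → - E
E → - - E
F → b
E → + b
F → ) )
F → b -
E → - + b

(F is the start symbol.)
F is the start symbol, so $ ∈ FOLLOW(F).
F does not occur on any right-hand side.

Taking the union: FOLLOW(F) = { $ }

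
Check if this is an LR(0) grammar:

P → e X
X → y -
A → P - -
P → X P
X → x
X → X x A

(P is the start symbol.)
No. Shift-reduce conflict between [P → e X .] and [X → X . x A]

A grammar is LR(0) if no state in the canonical LR(0) collection has:
  - both a shift item (dot before a terminal) and a complete item (shift-reduce conflict), or
  - two or more complete items (reduce-reduce conflict; the accept item [P' → P .] counts as a complete item here).

Augment with P' → P and build the canonical LR(0) collection (I0 = CLOSURE({[P' → . P]}), then GOTO on every symbol after a dot until no new states appear). It has 15 states:
  I0: { [P → . X P], [P → . e X], [P' → . P], [X → . X x A], [X → . x], [X → . y -] }  — shift
  I1: { [P' → P .] }  — accept
  I2: { [P → . X P], [P → . e X], [P → X . P], [X → . X x A], [X → . x], [X → . y -], [X → X . x A] }  — shift
  I3: { [P → e . X], [X → . X x A], [X → . x], [X → . y -] }  — shift
  I4: { [X → x .] }  — reduce
  I5: { [X → y . -] }  — shift
  I6: { [X → y - .] }  — reduce
  I7: { [P → e X .], [X → X . x A] }  — shift, reduce
  I8: { [A → . P - -], [P → . X P], [P → . e X], [X → . X x A], [X → . x], [X → . y -], [X → X x . A] }  — shift
  I9: { [X → X x A .] }  — reduce
  I10: { [A → P . - -] }  — shift
  I11: { [A → P - . -] }  — shift
  I12: { [A → P - - .] }  — reduce
  I13: { [P → X P .] }  — reduce
  I14: { [A → . P - -], [P → . X P], [P → . e X], [X → . X x A], [X → . x], [X → . y -], [X → X x . A], [X → x .] }  — shift, reduce

Conflict in state I7:
  Shift-reduce conflict between [P → e X .] and [X → X . x A]
So the grammar is NOT LR(0).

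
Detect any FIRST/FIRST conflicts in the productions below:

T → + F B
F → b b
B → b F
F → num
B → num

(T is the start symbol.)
Productions for F:
  F → b b: FIRST = { 'b' }
  F → num: FIRST = { 'num' }
Productions for B:
  B → b F: FIRST = { 'b' }
  B → num: FIRST = { 'num' }
T has only one production, so no FIRST/FIRST conflict is possible there.

All alternatives of each non-terminal have pairwise disjoint FIRST sets.

Answer: No FIRST/FIRST conflicts.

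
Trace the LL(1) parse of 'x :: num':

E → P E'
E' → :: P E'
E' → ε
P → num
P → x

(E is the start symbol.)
Stack is shown with the top on the left.

Stack      Input       Action
-----------------------------
E $        x :: num $  output E → P E'
P E' $     x :: num $  output P → x
x E' $     x :: num $  match 'x'
E' $       :: num $    output E' → :: P E'
:: P E' $  :: num $    match '::'
P E' $     num $       output P → num
num E' $   num $       match 'num'
E' $       $           output E' → ε
$          $           accept

The string is accepted.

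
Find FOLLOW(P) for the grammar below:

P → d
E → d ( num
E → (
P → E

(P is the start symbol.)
To compute FOLLOW(P), find every occurrence of P on a right-hand side N → α P β: add FIRST(β) \ {ε}, and if β is empty or nullable also add FOLLOW(N). Iterate to a fixed point.

P is the start symbol, so $ ∈ FOLLOW(P).
P does not occur on any right-hand side.

Taking the union: FOLLOW(P) = { $ }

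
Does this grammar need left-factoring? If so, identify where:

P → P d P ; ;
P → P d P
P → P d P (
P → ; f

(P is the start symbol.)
Yes, P has productions with common prefix 'P d P'

Left-factoring is needed when two productions for the same non-terminal
share a common prefix on the right-hand side.

Productions for P:
  P → P d P ; ;
  P → P d P
  P → P d P (
  P → ; f

Found common prefix 'P d P' in productions for P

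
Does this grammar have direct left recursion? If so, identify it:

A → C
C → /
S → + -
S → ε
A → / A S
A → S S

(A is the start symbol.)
No direct left recursion

Direct left recursion occurs when N → N α for some non-terminal N (the right-hand side begins with the left-hand side itself).

A → C: starts with C
C → /: starts with '/'
S → + -: starts with '+'
S → ε: starts with ε
A → / A S: starts with '/'
A → S S: starts with S

No direct left recursion found.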